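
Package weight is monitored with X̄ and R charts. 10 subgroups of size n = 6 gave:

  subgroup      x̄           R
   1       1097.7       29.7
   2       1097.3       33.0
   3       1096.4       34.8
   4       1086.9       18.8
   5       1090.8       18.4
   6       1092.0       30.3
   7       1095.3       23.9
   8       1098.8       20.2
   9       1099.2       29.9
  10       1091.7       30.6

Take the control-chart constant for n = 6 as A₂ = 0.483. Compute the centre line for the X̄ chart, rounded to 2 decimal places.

X̄̄ = (1097.7 + 1097.3 + 1096.4 + 1086.9 + 1090.8 + 1092.0 + 1095.3 + 1098.8 + 1099.2 + 1091.7) / 10 = 10946.1000 / 10 = 1094.6100
CL = X̄̄ = 1094.6100

1094.61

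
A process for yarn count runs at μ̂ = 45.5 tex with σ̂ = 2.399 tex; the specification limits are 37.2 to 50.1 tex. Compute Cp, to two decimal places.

Cp = (USL − LSL) / (6σ̂) = (50.1 − 37.2) / (6 × 2.399) = 12.9000 / 14.3940 = 0.8962

0.90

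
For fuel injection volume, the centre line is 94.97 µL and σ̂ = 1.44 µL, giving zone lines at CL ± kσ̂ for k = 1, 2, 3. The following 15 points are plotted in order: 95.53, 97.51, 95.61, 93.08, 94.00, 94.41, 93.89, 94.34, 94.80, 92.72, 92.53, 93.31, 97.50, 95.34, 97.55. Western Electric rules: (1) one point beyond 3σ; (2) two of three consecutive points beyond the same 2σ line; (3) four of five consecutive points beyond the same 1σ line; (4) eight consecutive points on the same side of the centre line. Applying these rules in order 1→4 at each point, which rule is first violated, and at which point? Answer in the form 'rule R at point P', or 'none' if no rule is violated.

Zone of each point (C = within 1σ̂, B = 1σ̂–2σ̂, A = 2σ̂–3σ̂, * = beyond 3σ̂; sign = side of CL): 1:+C, 2:+B, 3:+C, 4:-B, 5:-C, 6:-C, 7:-C, 8:-C, 9:-C, 10:-B, 11:-B, 12:-B, 13:+B, 14:+C, 15:+B
Rule 4 (eight consecutive points on the same side of the centre line) is satisfied at point 11.

rule 4 at point 11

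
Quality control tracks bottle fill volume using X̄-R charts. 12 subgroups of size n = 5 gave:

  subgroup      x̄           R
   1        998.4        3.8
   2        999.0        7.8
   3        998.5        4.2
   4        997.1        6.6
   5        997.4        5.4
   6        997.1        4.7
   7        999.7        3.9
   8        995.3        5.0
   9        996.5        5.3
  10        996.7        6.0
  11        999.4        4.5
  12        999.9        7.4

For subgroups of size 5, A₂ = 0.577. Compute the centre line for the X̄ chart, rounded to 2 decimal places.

X̄̄ = (998.4 + 999.0 + 998.5 + 997.1 + 997.4 + 997.1 + 999.7 + 995.3 + 996.5 + 996.7 + 999.4 + 999.9) / 12 = 11975.0000 / 12 = 997.9167
CL = X̄̄ = 997.9167

997.92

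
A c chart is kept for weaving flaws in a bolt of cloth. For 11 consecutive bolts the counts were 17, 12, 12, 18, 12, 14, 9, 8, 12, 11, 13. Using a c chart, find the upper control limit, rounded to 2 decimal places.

c̄ = (17 + 12 + 12 + 18 + 12 + 14 + 9 + 8 + 12 + 11 + 13) / 11 = 138 / 11 = 12.5455
UCL = c̄ + 3√c̄ = 12.5455 + 3 × √12.5455 = 12.5455 + 3 × 3.5420 = 23.1713

23.17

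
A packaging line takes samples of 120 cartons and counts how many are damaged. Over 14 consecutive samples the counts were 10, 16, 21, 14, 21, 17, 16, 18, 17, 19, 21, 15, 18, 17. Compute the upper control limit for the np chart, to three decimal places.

28.643

p̄ = Σdᵢ / (k·n) = 240 / (14 × 120) = 0.14286
UCL = np̄ + 3·√(np̄(1−p̄)) = 17.1429 + 3 × √(17.1429×0.85714) = 17.1429 + 3 × 3.8333 = 28.6426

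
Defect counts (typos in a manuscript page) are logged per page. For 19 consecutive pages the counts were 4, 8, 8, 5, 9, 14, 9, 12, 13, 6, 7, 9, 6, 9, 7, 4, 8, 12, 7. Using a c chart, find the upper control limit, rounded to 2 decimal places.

16.89

c̄ = (4 + 8 + 8 + 5 + 9 + 14 + 9 + 12 + 13 + 6 + 7 + 9 + 6 + 9 + 7 + 4 + 8 + 12 + 7) / 19 = 157 / 19 = 8.2632
UCL = c̄ + 3√c̄ = 8.2632 + 3 × √8.2632 = 8.2632 + 3 × 2.8746 = 16.8869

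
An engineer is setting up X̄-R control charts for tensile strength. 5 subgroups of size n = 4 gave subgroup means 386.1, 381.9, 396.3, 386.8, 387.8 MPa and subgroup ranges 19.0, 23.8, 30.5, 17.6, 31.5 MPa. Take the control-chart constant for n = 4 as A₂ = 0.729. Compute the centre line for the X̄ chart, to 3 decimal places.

387.780

X̄̄ = (386.1 + 381.9 + 396.3 + 386.8 + 387.8) / 5 = 1938.9000 / 5 = 387.7800
CL = X̄̄ = 387.7800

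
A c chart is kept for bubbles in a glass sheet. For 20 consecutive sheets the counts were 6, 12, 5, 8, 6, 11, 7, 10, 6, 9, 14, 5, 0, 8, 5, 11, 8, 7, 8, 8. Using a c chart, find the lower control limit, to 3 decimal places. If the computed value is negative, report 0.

c̄ = (6 + 12 + 5 + 8 + 6 + 11 + 7 + 10 + 6 + 9 + 14 + 5 + 0 + 8 + 5 + 11 + 8 + 7 + 8 + 8) / 20 = 154 / 20 = 7.7000
LCL = c̄ − 3√c̄ = 7.7000 − 3 × 2.7749 = -0.6247 → 0 (cannot be negative)

0.000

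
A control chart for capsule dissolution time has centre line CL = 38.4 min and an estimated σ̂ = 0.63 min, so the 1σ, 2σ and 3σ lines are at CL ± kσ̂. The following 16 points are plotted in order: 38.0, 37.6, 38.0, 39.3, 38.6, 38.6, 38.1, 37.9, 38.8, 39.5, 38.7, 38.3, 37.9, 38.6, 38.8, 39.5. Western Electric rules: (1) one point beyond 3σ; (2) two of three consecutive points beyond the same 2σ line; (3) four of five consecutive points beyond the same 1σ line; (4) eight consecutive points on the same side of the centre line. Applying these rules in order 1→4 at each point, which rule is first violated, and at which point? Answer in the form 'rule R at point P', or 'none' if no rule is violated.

none

Zone of each point (C = within 1σ̂, B = 1σ̂–2σ̂, A = 2σ̂–3σ̂, * = beyond 3σ̂; sign = side of CL): 1:-C, 2:-B, 3:-C, 4:+B, 5:+C, 6:+C, 7:-C, 8:-C, 9:+C, 10:+B, 11:+C, 12:-C, 13:-C, 14:+C, 15:+C, 16:+B
No rule fires across all 16 points.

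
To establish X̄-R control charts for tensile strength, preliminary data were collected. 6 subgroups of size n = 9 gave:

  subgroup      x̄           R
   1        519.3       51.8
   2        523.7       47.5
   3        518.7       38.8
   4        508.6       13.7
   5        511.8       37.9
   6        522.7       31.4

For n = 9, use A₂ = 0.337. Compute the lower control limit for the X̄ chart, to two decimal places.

X̄̄ = (519.3 + 523.7 + 518.7 + 508.6 + 511.8 + 522.7) / 6 = 3104.8000 / 6 = 517.4667
R̄ = (51.8 + 47.5 + 38.8 + 13.7 + 37.9 + 31.4) / 6 = 221.1000 / 6 = 36.8500
LCL = X̄̄ − A₂·R̄ = 517.4667 − 0.337 × 36.8500 = 505.0482

505.05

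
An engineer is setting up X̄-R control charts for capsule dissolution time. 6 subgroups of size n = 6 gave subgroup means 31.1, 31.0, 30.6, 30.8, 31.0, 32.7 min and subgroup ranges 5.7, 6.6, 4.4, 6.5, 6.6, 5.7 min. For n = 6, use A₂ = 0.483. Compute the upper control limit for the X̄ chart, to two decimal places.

34.06

X̄̄ = (31.1 + 31.0 + 30.6 + 30.8 + 31.0 + 32.7) / 6 = 187.2000 / 6 = 31.2000
R̄ = (5.7 + 6.6 + 4.4 + 6.5 + 6.6 + 5.7) / 6 = 35.5000 / 6 = 5.9167
UCL = X̄̄ + A₂·R̄ = 31.2000 + 0.483 × 5.9167 = 34.0578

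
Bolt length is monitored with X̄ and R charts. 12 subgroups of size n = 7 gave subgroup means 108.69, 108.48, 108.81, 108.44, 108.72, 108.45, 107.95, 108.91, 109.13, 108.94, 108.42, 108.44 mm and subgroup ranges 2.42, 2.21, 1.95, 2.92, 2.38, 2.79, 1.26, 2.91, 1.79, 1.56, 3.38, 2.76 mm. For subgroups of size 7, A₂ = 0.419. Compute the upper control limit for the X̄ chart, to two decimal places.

109.60

X̄̄ = (108.69 + 108.48 + 108.81 + 108.44 + 108.72 + 108.45 + 107.95 + 108.91 + 109.13 + 108.94 + 108.42 + 108.44) / 12 = 1303.3800 / 12 = 108.6150
R̄ = (2.42 + 2.21 + 1.95 + 2.92 + 2.38 + 2.79 + 1.26 + 2.91 + 1.79 + 1.56 + 3.38 + 2.76) / 12 = 28.3300 / 12 = 2.3608
UCL = X̄̄ + A₂·R̄ = 108.6150 + 0.419 × 2.3608 = 109.6042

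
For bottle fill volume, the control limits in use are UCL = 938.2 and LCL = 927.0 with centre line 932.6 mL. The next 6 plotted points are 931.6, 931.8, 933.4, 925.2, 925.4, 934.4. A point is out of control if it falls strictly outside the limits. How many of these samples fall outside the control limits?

Compare each point to [927.0, 938.2]: sample 4 = 925.2 < LCL; sample 5 = 925.4 < LCL.

2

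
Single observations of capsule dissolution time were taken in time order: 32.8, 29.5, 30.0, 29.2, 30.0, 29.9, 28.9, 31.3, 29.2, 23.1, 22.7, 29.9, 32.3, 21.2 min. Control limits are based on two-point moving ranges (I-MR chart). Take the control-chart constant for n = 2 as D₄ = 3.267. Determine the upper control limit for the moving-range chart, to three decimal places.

Moving ranges: 3.3, 0.5, 0.8, 0.8, 0.1, 1.0, 2.4, 2.1, 6.1, 0.4, 7.2, 2.4, 11.1; M̄R̄ = 38.2000 / 13 = 2.9385
UCL_MR = D₄·M̄R̄ = 3.267 × 2.9385 = 9.6000

9.600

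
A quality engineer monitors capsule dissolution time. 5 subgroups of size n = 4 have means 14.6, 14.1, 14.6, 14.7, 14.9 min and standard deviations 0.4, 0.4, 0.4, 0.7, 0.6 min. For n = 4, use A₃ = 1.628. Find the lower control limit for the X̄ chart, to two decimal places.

X̄̄ = (14.6 + 14.1 + 14.6 + 14.7 + 14.9) / 5 = 14.5800
s̄ = (0.4 + 0.4 + 0.4 + 0.7 + 0.6) / 5 = 0.5000
LCL = X̄̄ − A₃·s̄ = 14.5800 − 1.628 × 0.5000 = 13.7660

13.77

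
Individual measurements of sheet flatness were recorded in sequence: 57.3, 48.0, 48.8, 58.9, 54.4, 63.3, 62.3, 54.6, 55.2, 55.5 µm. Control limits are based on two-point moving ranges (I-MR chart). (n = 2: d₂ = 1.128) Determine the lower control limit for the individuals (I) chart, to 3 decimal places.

43.064

X̄ = (57.3 + 48.0 + 48.8 + 58.9 + 54.4 + 63.3 + 62.3 + 54.6 + 55.2 + 55.5) / 10 = 55.8300
Moving ranges: 9.3, 0.8, 10.1, 4.5, 8.9, 1.0, 7.7, 0.6, 0.3; M̄R̄ = 43.2000 / 9 = 4.8000
LCL = X̄ − 3·M̄R̄/d₂ = 55.8300 − 3 × 4.8000 / 1.128 = 43.0640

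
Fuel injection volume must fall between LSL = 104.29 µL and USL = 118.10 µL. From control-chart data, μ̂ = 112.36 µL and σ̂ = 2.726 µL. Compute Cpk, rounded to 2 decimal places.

Cpu = (USL − μ̂) / (3σ̂) = (118.10 − 112.36) / (3 × 2.726) = 0.7019; Cpl = (μ̂ − LSL) / (3σ̂) = (112.36 − 104.29) / (3 × 2.726) = 0.9868; Cpk = min(Cpu, Cpl) = 0.7019

0.70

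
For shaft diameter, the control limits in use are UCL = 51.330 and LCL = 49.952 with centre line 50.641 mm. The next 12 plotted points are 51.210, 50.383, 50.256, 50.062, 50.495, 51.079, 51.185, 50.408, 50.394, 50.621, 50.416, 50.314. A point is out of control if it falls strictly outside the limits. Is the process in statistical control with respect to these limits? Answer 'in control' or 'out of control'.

All 12 points lie within [49.952, 51.330].

in control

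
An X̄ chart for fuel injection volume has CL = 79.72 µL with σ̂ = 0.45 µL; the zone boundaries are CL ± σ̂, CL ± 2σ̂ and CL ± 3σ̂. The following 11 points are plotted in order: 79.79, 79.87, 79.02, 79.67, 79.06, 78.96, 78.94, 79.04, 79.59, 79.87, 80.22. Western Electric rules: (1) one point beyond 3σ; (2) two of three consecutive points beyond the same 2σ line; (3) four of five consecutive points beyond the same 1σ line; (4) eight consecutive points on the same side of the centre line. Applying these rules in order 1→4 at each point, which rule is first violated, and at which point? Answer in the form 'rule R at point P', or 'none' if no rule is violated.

rule 3 at point 7

Zone of each point (C = within 1σ̂, B = 1σ̂–2σ̂, A = 2σ̂–3σ̂, * = beyond 3σ̂; sign = side of CL): 1:+C, 2:+C, 3:-B, 4:-C, 5:-B, 6:-B, 7:-B, 8:-B, 9:-C, 10:+C, 11:+B
Rule 3 (four of five consecutive points beyond the same 1σ limit) is satisfied at point 7.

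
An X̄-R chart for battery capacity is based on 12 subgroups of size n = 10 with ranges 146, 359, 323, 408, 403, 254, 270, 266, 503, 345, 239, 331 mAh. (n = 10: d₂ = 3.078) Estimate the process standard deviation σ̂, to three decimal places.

R̄ = (146 + 359 + 323 + 408 + 403 + 254 + 270 + 266 + 503 + 345 + 239 + 331) / 12 = 320.5833
σ̂ = R̄ / d₂ = 320.5833 / 3.078 = 104.1531

104.153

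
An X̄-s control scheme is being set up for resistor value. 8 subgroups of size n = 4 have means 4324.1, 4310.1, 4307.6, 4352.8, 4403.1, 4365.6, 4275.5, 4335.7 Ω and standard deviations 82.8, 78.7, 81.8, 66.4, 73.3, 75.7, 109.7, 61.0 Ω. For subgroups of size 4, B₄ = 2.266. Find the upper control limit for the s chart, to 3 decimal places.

s̄ = (82.8 + 78.7 + 81.8 + 66.4 + 73.3 + 75.7 + 109.7 + 61.0) / 8 = 78.6750
UCL_s = B₄·s̄ = 2.266 × 78.6750 = 178.2775

178.278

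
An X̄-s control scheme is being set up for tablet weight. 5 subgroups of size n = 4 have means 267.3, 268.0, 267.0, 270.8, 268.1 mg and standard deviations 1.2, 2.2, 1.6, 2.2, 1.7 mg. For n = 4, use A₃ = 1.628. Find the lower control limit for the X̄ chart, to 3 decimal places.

X̄̄ = (267.3 + 268.0 + 267.0 + 270.8 + 268.1) / 5 = 268.2400
s̄ = (1.2 + 2.2 + 1.6 + 2.2 + 1.7) / 5 = 1.7800
LCL = X̄̄ − A₃·s̄ = 268.2400 − 1.628 × 1.7800 = 265.3422

265.342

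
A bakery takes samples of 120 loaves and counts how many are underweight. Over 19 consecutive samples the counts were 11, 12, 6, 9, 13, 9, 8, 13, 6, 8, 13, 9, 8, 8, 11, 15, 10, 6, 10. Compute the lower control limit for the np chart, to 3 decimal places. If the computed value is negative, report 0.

0.763

p̄ = Σdᵢ / (k·n) = 185 / (19 × 120) = 0.08114
LCL = np̄ − 3·√(np̄(1−p̄)) = 9.7368 − 3 × 2.9911 = 0.7635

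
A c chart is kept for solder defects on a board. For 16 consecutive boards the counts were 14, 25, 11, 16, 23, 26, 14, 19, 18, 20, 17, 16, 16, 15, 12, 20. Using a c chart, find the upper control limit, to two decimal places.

30.22

c̄ = (14 + 25 + 11 + 16 + 23 + 26 + 14 + 19 + 18 + 20 + 17 + 16 + 16 + 15 + 12 + 20) / 16 = 282 / 16 = 17.6250
UCL = c̄ + 3√c̄ = 17.6250 + 3 × √17.6250 = 17.6250 + 3 × 4.1982 = 30.2196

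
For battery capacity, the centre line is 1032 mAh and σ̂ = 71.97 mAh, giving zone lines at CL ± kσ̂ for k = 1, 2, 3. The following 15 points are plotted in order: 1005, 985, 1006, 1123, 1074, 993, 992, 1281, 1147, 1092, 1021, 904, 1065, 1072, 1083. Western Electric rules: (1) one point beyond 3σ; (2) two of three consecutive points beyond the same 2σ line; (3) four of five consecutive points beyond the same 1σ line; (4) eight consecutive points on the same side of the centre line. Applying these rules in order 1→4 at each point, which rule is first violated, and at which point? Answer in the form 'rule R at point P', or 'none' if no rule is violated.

rule 1 at point 8

Zone of each point (C = within 1σ̂, B = 1σ̂–2σ̂, A = 2σ̂–3σ̂, * = beyond 3σ̂; sign = side of CL): 1:-C, 2:-C, 3:-C, 4:+B, 5:+C, 6:-C, 7:-C, 8:+*, 9:+B, 10:+C, 11:-C, 12:-B, 13:+C, 14:+C, 15:+C
Rule 1 (one point beyond the 3σ limits) is satisfied at point 8.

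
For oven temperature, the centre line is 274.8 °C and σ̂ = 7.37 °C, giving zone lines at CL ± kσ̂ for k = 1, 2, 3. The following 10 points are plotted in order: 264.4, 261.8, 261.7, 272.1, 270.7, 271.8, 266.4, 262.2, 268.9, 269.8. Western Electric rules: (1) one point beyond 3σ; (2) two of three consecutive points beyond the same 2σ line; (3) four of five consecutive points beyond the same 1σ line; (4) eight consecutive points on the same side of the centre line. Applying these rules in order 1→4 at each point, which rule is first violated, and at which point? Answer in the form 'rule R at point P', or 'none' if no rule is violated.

rule 4 at point 8

Zone of each point (C = within 1σ̂, B = 1σ̂–2σ̂, A = 2σ̂–3σ̂, * = beyond 3σ̂; sign = side of CL): 1:-B, 2:-B, 3:-B, 4:-C, 5:-C, 6:-C, 7:-B, 8:-B, 9:-C, 10:-C
Rule 4 (eight consecutive points on the same side of the centre line) is satisfied at point 8.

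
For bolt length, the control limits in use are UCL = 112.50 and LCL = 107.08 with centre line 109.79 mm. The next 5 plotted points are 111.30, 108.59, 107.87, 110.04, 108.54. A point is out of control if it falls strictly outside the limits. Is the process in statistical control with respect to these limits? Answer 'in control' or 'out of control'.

All 5 points lie within [107.08, 112.50].

in control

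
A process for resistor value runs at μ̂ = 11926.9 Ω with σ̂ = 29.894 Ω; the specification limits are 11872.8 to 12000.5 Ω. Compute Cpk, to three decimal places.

Cpu = (USL − μ̂) / (3σ̂) = (12000.5 − 11926.9) / (3 × 29.894) = 0.8207; Cpl = (μ̂ − LSL) / (3σ̂) = (11926.9 − 11872.8) / (3 × 29.894) = 0.6032; Cpk = min(Cpu, Cpl) = 0.6032

0.603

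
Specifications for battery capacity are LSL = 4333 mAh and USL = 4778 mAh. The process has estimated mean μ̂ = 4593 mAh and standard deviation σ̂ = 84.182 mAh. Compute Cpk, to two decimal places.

Cpu = (USL − μ̂) / (3σ̂) = (4778 − 4593) / (3 × 84.182) = 0.7325; Cpl = (μ̂ − LSL) / (3σ̂) = (4593 − 4333) / (3 × 84.182) = 1.0295; Cpk = min(Cpu, Cpl) = 0.7325

0.73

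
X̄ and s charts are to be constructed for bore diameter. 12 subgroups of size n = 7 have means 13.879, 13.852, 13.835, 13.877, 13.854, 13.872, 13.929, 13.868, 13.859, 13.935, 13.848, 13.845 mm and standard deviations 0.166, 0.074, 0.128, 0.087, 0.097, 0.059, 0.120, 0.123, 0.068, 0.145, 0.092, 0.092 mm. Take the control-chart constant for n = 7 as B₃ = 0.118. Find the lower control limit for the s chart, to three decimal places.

s̄ = (0.166 + 0.074 + 0.128 + 0.087 + 0.097 + 0.059 + 0.120 + 0.123 + 0.068 + 0.145 + 0.092 + 0.092) / 12 = 0.1042
LCL_s = B₃·s̄ = 0.118 × 0.1042 = 0.0123

0.012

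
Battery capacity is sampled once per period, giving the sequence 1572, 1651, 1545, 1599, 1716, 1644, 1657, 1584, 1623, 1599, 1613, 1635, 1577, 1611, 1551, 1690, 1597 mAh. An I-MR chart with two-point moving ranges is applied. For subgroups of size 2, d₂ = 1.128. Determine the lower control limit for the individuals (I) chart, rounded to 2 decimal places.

X̄ = (1572 + 1651 + 1545 + 1599 + 1716 + 1644 + 1657 + 1584 + 1623 + 1599 + 1613 + 1635 + 1577 + 1611 + 1551 + 1690 + 1597) / 17 = 1615.5294
Moving ranges: 79, 106, 54, 117, 72, 13, 73, 39, 24, 14, 22, 58, 34, 60, 139, 93; M̄R̄ = 997.0000 / 16 = 62.3125
LCL = X̄ − 3·M̄R̄/d₂ = 1615.5294 − 3 × 62.3125 / 1.128 = 1449.8047

1449.80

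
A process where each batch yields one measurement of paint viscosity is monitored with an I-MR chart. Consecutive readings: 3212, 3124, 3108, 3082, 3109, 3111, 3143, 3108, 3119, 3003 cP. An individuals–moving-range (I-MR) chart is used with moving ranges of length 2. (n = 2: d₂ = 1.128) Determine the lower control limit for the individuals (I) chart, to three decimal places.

3007.586

X̄ = (3212 + 3124 + 3108 + 3082 + 3109 + 3111 + 3143 + 3108 + 3119 + 3003) / 10 = 3111.9000
Moving ranges: 88, 16, 26, 27, 2, 32, 35, 11, 116; M̄R̄ = 353.0000 / 9 = 39.2222
LCL = X̄ − 3·M̄R̄/d₂ = 3111.9000 − 3 × 39.2222 / 1.128 = 3007.5856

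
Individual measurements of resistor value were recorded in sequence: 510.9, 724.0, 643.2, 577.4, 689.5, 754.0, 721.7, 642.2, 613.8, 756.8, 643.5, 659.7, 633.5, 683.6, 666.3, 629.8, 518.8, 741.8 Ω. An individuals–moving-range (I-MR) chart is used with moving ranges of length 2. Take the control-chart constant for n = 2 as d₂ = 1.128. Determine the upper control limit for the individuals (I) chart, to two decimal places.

877.21

X̄ = (510.9 + 724.0 + 643.2 + 577.4 + 689.5 + 754.0 + 721.7 + 642.2 + 613.8 + 756.8 + 643.5 + 659.7 + 633.5 + 683.6 + 666.3 + 629.8 + 518.8 + 741.8) / 18 = 656.1389
Moving ranges: 213.1, 80.8, 65.8, 112.1, 64.5, 32.3, 79.5, 28.4, 143.0, 113.3, 16.2, 26.2, 50.1, 17.3, 36.5, 111.0, 223.0; M̄R̄ = 1413.1000 / 17 = 83.1235
UCL = X̄ + 3·M̄R̄/d₂ = 656.1389 + 3 × 83.1235 / 1.128 = 877.2121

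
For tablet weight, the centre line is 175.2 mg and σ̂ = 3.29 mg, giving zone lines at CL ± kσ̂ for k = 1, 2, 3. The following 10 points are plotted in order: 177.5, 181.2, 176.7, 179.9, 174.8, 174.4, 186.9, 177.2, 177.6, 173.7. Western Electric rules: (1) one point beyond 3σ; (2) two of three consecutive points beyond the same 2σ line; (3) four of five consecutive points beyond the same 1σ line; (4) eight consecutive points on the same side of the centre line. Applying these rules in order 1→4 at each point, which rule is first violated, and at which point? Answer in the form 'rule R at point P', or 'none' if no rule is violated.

rule 1 at point 7

Zone of each point (C = within 1σ̂, B = 1σ̂–2σ̂, A = 2σ̂–3σ̂, * = beyond 3σ̂; sign = side of CL): 1:+C, 2:+B, 3:+C, 4:+B, 5:-C, 6:-C, 7:+*, 8:+C, 9:+C, 10:-C
Rule 1 (one point beyond the 3σ limits) is satisfied at point 7.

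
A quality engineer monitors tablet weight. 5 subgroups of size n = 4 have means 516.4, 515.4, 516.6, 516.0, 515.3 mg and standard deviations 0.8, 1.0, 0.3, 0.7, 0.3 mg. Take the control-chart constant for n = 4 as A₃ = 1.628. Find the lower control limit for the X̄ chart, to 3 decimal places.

514.931

X̄̄ = (516.4 + 515.4 + 516.6 + 516.0 + 515.3) / 5 = 515.9400
s̄ = (0.8 + 1.0 + 0.3 + 0.7 + 0.3) / 5 = 0.6200
LCL = X̄̄ − A₃·s̄ = 515.9400 − 1.628 × 0.6200 = 514.9306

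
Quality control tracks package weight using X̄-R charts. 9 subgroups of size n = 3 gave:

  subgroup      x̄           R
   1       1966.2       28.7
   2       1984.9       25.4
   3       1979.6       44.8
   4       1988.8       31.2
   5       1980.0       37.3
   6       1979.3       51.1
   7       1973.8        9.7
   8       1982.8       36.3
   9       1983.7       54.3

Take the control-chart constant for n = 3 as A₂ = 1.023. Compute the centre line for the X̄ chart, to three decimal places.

1979.900

X̄̄ = (1966.2 + 1984.9 + 1979.6 + 1988.8 + 1980.0 + 1979.3 + 1973.8 + 1982.8 + 1983.7) / 9 = 17819.1000 / 9 = 1979.9000
CL = X̄̄ = 1979.9000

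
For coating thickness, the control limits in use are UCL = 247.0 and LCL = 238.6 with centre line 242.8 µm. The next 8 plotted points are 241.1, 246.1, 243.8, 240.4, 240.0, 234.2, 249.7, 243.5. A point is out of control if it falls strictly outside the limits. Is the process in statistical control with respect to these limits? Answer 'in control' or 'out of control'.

Compare each point to [238.6, 247.0]: sample 6 = 234.2 < LCL; sample 7 = 249.7 > UCL.

out of control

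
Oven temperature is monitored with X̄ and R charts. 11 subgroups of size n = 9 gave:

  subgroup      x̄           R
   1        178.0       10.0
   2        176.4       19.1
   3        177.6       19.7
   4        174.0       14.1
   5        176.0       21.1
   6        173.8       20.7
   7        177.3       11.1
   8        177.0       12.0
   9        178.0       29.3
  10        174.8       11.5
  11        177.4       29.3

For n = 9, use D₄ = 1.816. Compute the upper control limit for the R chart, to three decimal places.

32.671

R̄ = (10.0 + 19.1 + 19.7 + 14.1 + 21.1 + 20.7 + 11.1 + 12.0 + 29.3 + 11.5 + 29.3) / 11 = 197.9000 / 11 = 17.9909
UCL_R = D₄·R̄ = 1.816 × 17.9909 = 32.6715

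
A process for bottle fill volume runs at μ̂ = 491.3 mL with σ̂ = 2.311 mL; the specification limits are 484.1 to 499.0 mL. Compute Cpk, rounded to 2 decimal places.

Cpu = (USL − μ̂) / (3σ̂) = (499.0 − 491.3) / (3 × 2.311) = 1.1106; Cpl = (μ̂ − LSL) / (3σ̂) = (491.3 − 484.1) / (3 × 2.311) = 1.0385; Cpk = min(Cpu, Cpl) = 1.0385

1.04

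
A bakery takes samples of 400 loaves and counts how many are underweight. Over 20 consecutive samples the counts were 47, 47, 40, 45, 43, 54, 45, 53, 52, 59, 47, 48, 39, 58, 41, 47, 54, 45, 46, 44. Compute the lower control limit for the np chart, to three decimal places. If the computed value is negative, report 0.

28.255

p̄ = Σdᵢ / (k·n) = 954 / (20 × 400) = 0.11925
LCL = np̄ − 3·√(np̄(1−p̄)) = 47.7000 − 3 × 6.4816 = 28.2551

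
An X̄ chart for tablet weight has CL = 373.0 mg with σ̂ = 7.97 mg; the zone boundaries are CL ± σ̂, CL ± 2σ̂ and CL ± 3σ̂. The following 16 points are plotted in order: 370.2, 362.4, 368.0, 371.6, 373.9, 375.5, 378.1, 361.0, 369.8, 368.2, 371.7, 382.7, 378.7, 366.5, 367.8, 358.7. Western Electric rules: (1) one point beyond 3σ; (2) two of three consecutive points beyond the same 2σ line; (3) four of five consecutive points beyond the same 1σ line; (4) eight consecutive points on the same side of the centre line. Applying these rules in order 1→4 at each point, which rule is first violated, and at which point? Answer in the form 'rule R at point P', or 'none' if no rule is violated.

Zone of each point (C = within 1σ̂, B = 1σ̂–2σ̂, A = 2σ̂–3σ̂, * = beyond 3σ̂; sign = side of CL): 1:-C, 2:-B, 3:-C, 4:-C, 5:+C, 6:+C, 7:+C, 8:-B, 9:-C, 10:-C, 11:-C, 12:+B, 13:+C, 14:-C, 15:-C, 16:-B
No rule fires across all 16 points.

none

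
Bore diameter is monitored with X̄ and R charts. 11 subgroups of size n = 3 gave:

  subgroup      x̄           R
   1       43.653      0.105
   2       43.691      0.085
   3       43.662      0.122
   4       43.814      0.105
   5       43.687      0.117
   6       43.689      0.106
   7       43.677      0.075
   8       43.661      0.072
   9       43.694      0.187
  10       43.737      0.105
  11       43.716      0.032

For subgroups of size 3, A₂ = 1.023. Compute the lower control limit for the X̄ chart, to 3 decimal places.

43.595

X̄̄ = (43.653 + 43.691 + 43.662 + 43.814 + 43.687 + 43.689 + 43.677 + 43.661 + 43.694 + 43.737 + 43.716) / 11 = 480.6810 / 11 = 43.6983
R̄ = (0.105 + 0.085 + 0.122 + 0.105 + 0.117 + 0.106 + 0.075 + 0.072 + 0.187 + 0.105 + 0.032) / 11 = 1.1110 / 11 = 0.1010
LCL = X̄̄ − A₂·R̄ = 43.6983 − 1.023 × 0.1010 = 43.5949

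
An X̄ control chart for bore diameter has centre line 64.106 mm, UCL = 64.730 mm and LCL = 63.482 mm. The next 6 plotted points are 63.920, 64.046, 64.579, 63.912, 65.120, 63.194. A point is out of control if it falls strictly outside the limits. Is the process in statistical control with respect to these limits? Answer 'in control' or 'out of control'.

Compare each point to [63.482, 64.730]: sample 5 = 65.120 > UCL; sample 6 = 63.194 < LCL.

out of control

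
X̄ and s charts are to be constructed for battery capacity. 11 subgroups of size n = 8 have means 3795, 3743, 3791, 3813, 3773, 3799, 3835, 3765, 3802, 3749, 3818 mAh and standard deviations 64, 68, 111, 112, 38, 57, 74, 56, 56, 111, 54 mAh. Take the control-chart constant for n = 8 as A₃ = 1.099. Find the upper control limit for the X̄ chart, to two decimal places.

X̄̄ = (3795 + 3743 + 3791 + 3813 + 3773 + 3799 + 3835 + 3765 + 3802 + 3749 + 3818) / 11 = 3789.3636
s̄ = (64 + 68 + 111 + 112 + 38 + 57 + 74 + 56 + 56 + 111 + 54) / 11 = 72.8182
UCL = X̄̄ + A₃·s̄ = 3789.3636 + 1.099 × 72.8182 = 3869.3908

3869.39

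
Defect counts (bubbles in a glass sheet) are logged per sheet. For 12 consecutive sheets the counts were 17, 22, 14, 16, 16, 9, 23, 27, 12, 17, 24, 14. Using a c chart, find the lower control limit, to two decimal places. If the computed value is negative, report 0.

c̄ = (17 + 22 + 14 + 16 + 16 + 9 + 23 + 27 + 12 + 17 + 24 + 14) / 12 = 211 / 12 = 17.5833
LCL = c̄ − 3√c̄ = 17.5833 − 3 × 4.1932 = 5.0036

5.00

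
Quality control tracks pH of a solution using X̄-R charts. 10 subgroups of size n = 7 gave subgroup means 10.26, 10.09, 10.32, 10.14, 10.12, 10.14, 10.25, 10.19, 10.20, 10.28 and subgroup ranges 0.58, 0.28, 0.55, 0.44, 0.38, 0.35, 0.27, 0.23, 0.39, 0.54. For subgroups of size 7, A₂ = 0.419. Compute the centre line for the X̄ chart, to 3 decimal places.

10.199

X̄̄ = (10.26 + 10.09 + 10.32 + 10.14 + 10.12 + 10.14 + 10.25 + 10.19 + 10.20 + 10.28) / 10 = 101.9900 / 10 = 10.1990
CL = X̄̄ = 10.1990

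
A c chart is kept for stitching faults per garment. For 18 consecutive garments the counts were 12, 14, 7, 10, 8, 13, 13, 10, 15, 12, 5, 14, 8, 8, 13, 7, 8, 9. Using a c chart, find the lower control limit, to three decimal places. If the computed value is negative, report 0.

0.690

c̄ = (12 + 14 + 7 + 10 + 8 + 13 + 13 + 10 + 15 + 12 + 5 + 14 + 8 + 8 + 13 + 7 + 8 + 9) / 18 = 186 / 18 = 10.3333
LCL = c̄ − 3√c̄ = 10.3333 − 3 × 3.2146 = 0.6897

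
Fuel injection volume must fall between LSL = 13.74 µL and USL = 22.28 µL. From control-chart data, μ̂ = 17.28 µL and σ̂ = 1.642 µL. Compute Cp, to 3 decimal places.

0.867

Cp = (USL − LSL) / (6σ̂) = (22.28 − 13.74) / (6 × 1.642) = 8.5400 / 9.8520 = 0.8668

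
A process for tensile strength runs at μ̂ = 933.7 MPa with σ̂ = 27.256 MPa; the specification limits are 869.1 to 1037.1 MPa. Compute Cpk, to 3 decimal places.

Cpu = (USL − μ̂) / (3σ̂) = (1037.1 − 933.7) / (3 × 27.256) = 1.2646; Cpl = (μ̂ − LSL) / (3σ̂) = (933.7 − 869.1) / (3 × 27.256) = 0.7900; Cpk = min(Cpu, Cpl) = 0.7900

0.790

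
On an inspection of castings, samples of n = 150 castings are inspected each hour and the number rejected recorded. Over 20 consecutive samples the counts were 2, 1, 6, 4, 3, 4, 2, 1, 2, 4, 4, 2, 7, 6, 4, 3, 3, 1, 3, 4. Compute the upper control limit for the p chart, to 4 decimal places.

0.0579

p̄ = Σdᵢ / (k·n) = 66 / (20 × 150) = 0.02200
UCL = p̄ + 3·√(p̄(1−p̄)/n) = 0.02200 + 3 × √(0.02200×0.97800/150) = 0.02200 + 3 × 0.01198 = 0.05793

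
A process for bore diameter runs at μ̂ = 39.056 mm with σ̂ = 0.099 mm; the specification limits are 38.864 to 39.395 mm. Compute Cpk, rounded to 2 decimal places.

Cpu = (USL − μ̂) / (3σ̂) = (39.395 − 39.056) / (3 × 0.099) = 1.1414; Cpl = (μ̂ − LSL) / (3σ̂) = (39.056 − 38.864) / (3 × 0.099) = 0.6465; Cpk = min(Cpu, Cpl) = 0.6465

0.65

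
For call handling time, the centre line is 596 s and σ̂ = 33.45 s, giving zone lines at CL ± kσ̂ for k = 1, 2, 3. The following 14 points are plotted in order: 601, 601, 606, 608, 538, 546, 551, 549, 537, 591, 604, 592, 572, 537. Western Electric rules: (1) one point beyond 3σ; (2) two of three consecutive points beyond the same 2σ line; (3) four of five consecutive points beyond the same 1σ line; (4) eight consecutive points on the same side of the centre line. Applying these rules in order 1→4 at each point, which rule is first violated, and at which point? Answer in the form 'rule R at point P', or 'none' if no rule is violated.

rule 3 at point 8

Zone of each point (C = within 1σ̂, B = 1σ̂–2σ̂, A = 2σ̂–3σ̂, * = beyond 3σ̂; sign = side of CL): 1:+C, 2:+C, 3:+C, 4:+C, 5:-B, 6:-B, 7:-B, 8:-B, 9:-B, 10:-C, 11:+C, 12:-C, 13:-C, 14:-B
Rule 3 (four of five consecutive points beyond the same 1σ limit) is satisfied at point 8.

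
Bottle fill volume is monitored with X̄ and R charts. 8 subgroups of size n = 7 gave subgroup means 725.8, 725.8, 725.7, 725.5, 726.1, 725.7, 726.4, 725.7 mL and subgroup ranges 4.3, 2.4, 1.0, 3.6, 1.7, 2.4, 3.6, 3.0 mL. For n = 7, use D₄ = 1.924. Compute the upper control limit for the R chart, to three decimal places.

5.291

R̄ = (4.3 + 2.4 + 1.0 + 3.6 + 1.7 + 2.4 + 3.6 + 3.0) / 8 = 22.0000 / 8 = 2.7500
UCL_R = D₄·R̄ = 1.924 × 2.7500 = 5.2910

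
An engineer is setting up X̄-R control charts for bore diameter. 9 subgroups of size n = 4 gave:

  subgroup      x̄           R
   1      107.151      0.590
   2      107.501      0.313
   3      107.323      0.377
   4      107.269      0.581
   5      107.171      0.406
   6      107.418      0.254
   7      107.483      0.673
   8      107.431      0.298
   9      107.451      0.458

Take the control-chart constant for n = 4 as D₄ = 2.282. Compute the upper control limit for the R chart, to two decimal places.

1.00

R̄ = (0.590 + 0.313 + 0.377 + 0.581 + 0.406 + 0.254 + 0.673 + 0.298 + 0.458) / 9 = 3.9500 / 9 = 0.4389
UCL_R = D₄·R̄ = 2.282 × 0.4389 = 1.0015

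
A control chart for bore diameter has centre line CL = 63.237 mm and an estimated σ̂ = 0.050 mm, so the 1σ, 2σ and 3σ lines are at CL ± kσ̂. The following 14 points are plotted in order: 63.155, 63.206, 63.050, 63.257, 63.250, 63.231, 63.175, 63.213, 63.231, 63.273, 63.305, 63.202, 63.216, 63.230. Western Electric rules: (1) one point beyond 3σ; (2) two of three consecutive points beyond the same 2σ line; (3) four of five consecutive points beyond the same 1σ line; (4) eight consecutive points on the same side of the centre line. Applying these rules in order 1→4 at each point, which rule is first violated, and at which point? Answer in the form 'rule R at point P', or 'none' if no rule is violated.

Zone of each point (C = within 1σ̂, B = 1σ̂–2σ̂, A = 2σ̂–3σ̂, * = beyond 3σ̂; sign = side of CL): 1:-B, 2:-C, 3:-*, 4:+C, 5:+C, 6:-C, 7:-B, 8:-C, 9:-C, 10:+C, 11:+B, 12:-C, 13:-C, 14:-C
Rule 1 (one point beyond the 3σ limits) is satisfied at point 3.

rule 1 at point 3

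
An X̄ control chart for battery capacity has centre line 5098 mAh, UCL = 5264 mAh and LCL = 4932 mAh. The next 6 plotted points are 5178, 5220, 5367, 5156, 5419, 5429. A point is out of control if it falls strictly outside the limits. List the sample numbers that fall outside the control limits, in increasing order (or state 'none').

Compare each point to [4932, 5264]: sample 3 = 5367 > UCL; sample 5 = 5419 > UCL; sample 6 = 5429 > UCL.

3, 5, 6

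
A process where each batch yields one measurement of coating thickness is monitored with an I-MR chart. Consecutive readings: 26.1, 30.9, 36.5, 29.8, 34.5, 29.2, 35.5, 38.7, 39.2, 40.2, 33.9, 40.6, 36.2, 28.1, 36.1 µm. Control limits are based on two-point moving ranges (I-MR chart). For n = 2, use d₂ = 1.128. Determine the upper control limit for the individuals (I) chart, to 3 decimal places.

X̄ = (26.1 + 30.9 + 36.5 + 29.8 + 34.5 + 29.2 + 35.5 + 38.7 + 39.2 + 40.2 + 33.9 + 40.6 + 36.2 + 28.1 + 36.1) / 15 = 34.3667
Moving ranges: 4.8, 5.6, 6.7, 4.7, 5.3, 6.3, 3.2, 0.5, 1.0, 6.3, 6.7, 4.4, 8.1, 8.0; M̄R̄ = 71.6000 / 14 = 5.1143
UCL = X̄ + 3·M̄R̄/d₂ = 34.3667 + 3 × 5.1143 / 1.128 = 47.9685

47.968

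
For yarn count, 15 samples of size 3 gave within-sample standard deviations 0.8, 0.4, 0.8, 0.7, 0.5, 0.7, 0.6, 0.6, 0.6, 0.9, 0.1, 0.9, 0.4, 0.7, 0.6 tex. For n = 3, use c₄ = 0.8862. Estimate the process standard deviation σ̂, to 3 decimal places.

0.700

s̄ = (0.8 + 0.4 + 0.8 + 0.7 + 0.5 + 0.7 + 0.6 + 0.6 + 0.6 + 0.9 + 0.1 + 0.9 + 0.4 + 0.7 + 0.6) / 15 = 0.6200
σ̂ = s̄ / c₄ = 0.6200 / 0.8862 = 0.6996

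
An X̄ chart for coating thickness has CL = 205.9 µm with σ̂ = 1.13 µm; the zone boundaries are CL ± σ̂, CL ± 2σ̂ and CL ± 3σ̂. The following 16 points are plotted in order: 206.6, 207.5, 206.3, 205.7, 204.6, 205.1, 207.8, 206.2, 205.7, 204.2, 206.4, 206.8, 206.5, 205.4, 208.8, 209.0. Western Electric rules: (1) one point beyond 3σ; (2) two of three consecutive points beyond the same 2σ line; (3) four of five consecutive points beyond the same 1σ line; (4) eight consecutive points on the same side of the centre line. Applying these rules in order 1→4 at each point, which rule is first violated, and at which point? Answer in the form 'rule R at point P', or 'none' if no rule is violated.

Zone of each point (C = within 1σ̂, B = 1σ̂–2σ̂, A = 2σ̂–3σ̂, * = beyond 3σ̂; sign = side of CL): 1:+C, 2:+B, 3:+C, 4:-C, 5:-B, 6:-C, 7:+B, 8:+C, 9:-C, 10:-B, 11:+C, 12:+C, 13:+C, 14:-C, 15:+A, 16:+A
Rule 2 (two of three consecutive points beyond the same 2σ limit) is satisfied at point 16.

rule 2 at point 16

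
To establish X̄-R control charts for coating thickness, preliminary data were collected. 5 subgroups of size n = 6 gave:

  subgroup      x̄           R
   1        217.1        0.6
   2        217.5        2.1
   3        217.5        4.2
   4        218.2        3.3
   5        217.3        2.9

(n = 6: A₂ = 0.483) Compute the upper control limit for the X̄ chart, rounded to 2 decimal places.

218.79

X̄̄ = (217.1 + 217.5 + 217.5 + 218.2 + 217.3) / 5 = 1087.6000 / 5 = 217.5200
R̄ = (0.6 + 2.1 + 4.2 + 3.3 + 2.9) / 5 = 13.1000 / 5 = 2.6200
UCL = X̄̄ + A₂·R̄ = 217.5200 + 0.483 × 2.6200 = 218.7855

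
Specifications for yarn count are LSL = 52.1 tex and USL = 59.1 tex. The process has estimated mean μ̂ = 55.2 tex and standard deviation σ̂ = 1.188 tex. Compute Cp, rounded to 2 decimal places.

0.98

Cp = (USL − LSL) / (6σ̂) = (59.1 − 52.1) / (6 × 1.188) = 7.0000 / 7.1280 = 0.9820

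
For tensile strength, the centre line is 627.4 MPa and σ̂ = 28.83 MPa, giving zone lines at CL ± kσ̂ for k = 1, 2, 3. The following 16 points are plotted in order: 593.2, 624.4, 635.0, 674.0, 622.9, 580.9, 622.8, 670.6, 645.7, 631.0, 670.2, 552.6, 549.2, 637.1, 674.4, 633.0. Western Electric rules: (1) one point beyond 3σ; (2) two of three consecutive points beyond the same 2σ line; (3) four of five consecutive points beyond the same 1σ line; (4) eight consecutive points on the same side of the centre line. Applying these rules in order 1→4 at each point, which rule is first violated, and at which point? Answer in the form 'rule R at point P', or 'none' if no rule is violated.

rule 2 at point 13

Zone of each point (C = within 1σ̂, B = 1σ̂–2σ̂, A = 2σ̂–3σ̂, * = beyond 3σ̂; sign = side of CL): 1:-B, 2:-C, 3:+C, 4:+B, 5:-C, 6:-B, 7:-C, 8:+B, 9:+C, 10:+C, 11:+B, 12:-A, 13:-A, 14:+C, 15:+B, 16:+C
Rule 2 (two of three consecutive points beyond the same 2σ limit) is satisfied at point 13.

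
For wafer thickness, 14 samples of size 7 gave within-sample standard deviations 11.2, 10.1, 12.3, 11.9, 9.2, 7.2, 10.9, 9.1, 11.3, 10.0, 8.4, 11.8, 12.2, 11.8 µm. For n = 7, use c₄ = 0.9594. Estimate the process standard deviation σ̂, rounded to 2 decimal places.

10.97

s̄ = (11.2 + 10.1 + 12.3 + 11.9 + 9.2 + 7.2 + 10.9 + 9.1 + 11.3 + 10.0 + 8.4 + 11.8 + 12.2 + 11.8) / 14 = 10.5286
σ̂ = s̄ / c₄ = 10.5286 / 0.9594 = 10.9741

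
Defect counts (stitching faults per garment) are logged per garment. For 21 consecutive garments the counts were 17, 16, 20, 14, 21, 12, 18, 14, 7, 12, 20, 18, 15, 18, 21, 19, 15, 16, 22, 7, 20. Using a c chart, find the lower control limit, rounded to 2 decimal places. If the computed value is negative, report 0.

4.18

c̄ = (17 + 16 + 20 + 14 + 21 + 12 + 18 + 14 + 7 + 12 + 20 + 18 + 15 + 18 + 21 + 19 + 15 + 16 + 22 + 7 + 20) / 21 = 342 / 21 = 16.2857
LCL = c̄ − 3√c̄ = 16.2857 − 3 × 4.0356 = 4.1790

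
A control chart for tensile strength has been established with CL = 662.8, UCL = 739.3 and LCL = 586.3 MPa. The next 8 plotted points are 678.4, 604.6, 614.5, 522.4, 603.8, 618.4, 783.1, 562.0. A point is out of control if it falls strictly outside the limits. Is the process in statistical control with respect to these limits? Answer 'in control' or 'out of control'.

Compare each point to [586.3, 739.3]: sample 4 = 522.4 < LCL; sample 7 = 783.1 > UCL; sample 8 = 562.0 < LCL.

out of control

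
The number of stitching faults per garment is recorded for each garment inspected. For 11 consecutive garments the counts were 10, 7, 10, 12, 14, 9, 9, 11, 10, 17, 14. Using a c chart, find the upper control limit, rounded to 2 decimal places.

c̄ = (10 + 7 + 10 + 12 + 14 + 9 + 9 + 11 + 10 + 17 + 14) / 11 = 123 / 11 = 11.1818
UCL = c̄ + 3√c̄ = 11.1818 + 3 × √11.1818 = 11.1818 + 3 × 3.3439 = 21.2136

21.21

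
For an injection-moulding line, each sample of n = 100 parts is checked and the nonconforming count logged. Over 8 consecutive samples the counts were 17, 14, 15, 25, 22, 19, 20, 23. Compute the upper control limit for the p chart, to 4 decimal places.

0.3123

p̄ = Σdᵢ / (k·n) = 155 / (8 × 100) = 0.19375
UCL = p̄ + 3·√(p̄(1−p̄)/n) = 0.19375 + 3 × √(0.19375×0.80625/100) = 0.19375 + 3 × 0.03952 = 0.31232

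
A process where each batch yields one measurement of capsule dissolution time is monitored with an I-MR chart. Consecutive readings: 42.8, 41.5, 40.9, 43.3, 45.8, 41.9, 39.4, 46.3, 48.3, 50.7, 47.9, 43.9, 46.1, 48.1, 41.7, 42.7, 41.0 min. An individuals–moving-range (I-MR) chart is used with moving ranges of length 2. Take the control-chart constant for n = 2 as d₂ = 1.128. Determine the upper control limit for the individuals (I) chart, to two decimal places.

X̄ = (42.8 + 41.5 + 40.9 + 43.3 + 45.8 + 41.9 + 39.4 + 46.3 + 48.3 + 50.7 + 47.9 + 43.9 + 46.1 + 48.1 + 41.7 + 42.7 + 41.0) / 17 = 44.2529
Moving ranges: 1.3, 0.6, 2.4, 2.5, 3.9, 2.5, 6.9, 2.0, 2.4, 2.8, 4.0, 2.2, 2.0, 6.4, 1.0, 1.7; M̄R̄ = 44.6000 / 16 = 2.7875
UCL = X̄ + 3·M̄R̄/d₂ = 44.2529 + 3 × 2.7875 / 1.128 = 51.6665

51.67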